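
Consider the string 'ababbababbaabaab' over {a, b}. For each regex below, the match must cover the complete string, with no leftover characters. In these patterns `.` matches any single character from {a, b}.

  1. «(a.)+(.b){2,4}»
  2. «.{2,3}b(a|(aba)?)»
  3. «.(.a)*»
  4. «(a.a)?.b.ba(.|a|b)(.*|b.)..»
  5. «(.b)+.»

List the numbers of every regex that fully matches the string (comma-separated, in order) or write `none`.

4

1 → no match
2 → no match
3 → no match
4 → match
5 → no match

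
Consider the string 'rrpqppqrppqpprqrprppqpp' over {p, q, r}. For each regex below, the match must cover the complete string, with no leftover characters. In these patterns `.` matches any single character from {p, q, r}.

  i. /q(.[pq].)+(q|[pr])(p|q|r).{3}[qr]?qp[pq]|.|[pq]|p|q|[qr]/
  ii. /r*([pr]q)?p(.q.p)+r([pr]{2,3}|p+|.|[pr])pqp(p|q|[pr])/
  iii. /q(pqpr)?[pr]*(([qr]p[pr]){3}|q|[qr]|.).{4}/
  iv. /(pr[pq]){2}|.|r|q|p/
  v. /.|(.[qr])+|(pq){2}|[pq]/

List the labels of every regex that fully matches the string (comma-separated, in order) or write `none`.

i → no match
ii → match
iii → no match — must start with 'q'
iv → no match
v → no match

ii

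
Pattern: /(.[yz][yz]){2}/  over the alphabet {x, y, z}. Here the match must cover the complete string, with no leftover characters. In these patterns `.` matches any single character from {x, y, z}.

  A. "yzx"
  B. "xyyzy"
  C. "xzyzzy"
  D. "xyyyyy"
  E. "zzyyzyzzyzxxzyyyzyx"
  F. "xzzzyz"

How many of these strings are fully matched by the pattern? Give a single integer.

A → no match
B → no match
C → match
D → match
E → no match
F → match
Total matched: 3

3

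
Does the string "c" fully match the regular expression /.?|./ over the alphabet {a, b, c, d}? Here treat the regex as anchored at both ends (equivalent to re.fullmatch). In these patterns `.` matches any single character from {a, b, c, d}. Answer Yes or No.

Yes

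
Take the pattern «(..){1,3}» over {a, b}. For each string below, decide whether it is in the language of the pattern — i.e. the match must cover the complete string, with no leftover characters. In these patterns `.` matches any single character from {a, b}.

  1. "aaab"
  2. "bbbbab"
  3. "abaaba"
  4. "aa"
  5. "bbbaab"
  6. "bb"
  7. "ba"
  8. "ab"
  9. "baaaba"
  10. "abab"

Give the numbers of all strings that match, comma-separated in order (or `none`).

1, 2, 3, 4, 5, 6, 7, 8, 9, 10

1. "aaab" → match
2. "bbbbab" → match
3. "abaaba" → match
4. "aa" → match
5. "bbbaab" → match
6. "bb" → match
7. "ba" → match
8. "ab" → match
9. "baaaba" → match
10. "abab" → match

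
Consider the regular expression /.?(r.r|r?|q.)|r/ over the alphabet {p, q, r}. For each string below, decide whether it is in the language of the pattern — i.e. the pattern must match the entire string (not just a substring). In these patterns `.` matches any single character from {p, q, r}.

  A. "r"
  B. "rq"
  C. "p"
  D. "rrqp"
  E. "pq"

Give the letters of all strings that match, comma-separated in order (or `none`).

A, C

A → match
B → no match
C → match
D → no match
E → no match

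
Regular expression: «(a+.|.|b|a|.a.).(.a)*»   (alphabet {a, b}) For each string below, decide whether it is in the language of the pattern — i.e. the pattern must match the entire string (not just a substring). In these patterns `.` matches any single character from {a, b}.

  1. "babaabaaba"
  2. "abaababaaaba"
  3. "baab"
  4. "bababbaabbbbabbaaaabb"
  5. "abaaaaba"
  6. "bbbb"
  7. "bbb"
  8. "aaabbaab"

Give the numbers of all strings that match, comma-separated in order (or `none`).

1 → no match
2 → match
3 → match
4 → no match
5 → match
6 → no match
7 → no match
8 → no match

2, 3, 5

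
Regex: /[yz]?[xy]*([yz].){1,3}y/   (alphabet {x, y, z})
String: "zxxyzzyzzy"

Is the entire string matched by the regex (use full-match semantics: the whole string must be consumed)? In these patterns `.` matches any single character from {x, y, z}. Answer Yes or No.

Yes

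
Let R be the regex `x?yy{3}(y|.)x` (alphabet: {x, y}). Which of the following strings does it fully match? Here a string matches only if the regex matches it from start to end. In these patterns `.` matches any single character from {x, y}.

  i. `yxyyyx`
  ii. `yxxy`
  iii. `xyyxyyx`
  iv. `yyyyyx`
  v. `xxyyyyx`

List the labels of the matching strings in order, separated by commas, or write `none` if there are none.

iv

i → no match
ii → no match — must end with `x`
iii → no match
iv → match
v → no match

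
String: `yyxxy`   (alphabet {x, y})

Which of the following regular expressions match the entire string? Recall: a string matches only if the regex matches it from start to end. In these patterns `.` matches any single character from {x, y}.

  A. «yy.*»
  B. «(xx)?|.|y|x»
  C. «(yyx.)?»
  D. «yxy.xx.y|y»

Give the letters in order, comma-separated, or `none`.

A → match
B → no match
C → no match
D → no match

A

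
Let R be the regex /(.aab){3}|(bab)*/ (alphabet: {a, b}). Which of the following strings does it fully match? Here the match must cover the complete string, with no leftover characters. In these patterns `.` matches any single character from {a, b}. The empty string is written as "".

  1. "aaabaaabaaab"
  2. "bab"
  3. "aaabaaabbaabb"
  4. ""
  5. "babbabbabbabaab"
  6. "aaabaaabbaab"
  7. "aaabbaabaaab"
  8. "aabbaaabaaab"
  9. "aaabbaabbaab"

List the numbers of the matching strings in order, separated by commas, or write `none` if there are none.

1 → match
2 → match
3 → no match
4 → match
5 → no match
6 → match
7 → match
8 → no match
9 → match

1, 2, 4, 6, 7, 9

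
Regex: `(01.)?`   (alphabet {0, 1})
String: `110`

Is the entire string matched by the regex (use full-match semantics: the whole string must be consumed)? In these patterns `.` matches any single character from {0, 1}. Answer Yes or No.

No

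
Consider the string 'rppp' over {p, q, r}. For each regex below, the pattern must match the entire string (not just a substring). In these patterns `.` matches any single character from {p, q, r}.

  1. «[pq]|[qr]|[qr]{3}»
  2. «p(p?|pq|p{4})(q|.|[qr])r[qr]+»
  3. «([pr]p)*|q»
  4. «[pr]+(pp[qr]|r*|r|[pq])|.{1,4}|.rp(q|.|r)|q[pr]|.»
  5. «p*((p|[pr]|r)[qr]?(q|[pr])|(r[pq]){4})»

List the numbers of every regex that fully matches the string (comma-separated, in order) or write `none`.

1 → no match
2 → no match — must start with 'p'
3 → match
4 → match
5 → no match

3, 4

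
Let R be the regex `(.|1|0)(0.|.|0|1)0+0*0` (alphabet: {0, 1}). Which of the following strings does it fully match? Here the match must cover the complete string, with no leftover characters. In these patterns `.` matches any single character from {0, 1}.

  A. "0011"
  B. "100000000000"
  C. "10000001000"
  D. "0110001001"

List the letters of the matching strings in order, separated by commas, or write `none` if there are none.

A → no match — must end with "0"
B → match
C → no match
D → no match — must end with "0"

B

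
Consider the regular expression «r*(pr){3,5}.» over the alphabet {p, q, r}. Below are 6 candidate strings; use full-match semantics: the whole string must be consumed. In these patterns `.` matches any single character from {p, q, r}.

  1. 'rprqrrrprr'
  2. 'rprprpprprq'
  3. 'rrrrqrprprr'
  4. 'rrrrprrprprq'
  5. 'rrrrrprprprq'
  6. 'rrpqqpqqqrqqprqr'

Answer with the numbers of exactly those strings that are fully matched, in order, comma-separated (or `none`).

1. 'rprqrrrprr' → no match
2. 'rprprpprprq' → no match
3. 'rrrrqrprprr' → no match
4. 'rrrrprrprprq' → no match
5. 'rrrrrprprprq' → match
6 → no match

5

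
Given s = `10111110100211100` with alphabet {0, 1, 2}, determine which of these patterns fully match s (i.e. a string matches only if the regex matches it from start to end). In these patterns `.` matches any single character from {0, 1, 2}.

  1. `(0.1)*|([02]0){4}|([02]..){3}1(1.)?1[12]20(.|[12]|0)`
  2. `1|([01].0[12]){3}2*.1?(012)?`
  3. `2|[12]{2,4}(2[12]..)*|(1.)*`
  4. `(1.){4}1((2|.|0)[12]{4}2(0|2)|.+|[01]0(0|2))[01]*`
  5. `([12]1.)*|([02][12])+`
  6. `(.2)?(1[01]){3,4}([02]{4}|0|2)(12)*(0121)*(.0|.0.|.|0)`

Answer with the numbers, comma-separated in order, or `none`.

4

1 → no match
2 → no match
3 → no match
4 → match
5 → no match
6 → no match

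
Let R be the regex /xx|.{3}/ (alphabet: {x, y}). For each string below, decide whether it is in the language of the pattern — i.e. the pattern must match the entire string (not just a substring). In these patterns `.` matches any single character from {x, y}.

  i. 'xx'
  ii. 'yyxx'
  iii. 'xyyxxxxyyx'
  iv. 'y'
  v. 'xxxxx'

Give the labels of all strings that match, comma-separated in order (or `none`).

i → match
ii → no match
iii → no match
iv → no match
v → no match

i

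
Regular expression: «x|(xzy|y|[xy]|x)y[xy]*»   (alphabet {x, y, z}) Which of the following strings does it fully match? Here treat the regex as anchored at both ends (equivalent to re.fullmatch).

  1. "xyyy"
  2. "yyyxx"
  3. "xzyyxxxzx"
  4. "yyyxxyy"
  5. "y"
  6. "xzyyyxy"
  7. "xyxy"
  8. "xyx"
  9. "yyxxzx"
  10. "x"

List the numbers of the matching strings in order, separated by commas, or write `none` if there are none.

1, 2, 4, 6, 7, 8, 10

1 → match
2 → match
3 → no match
4 → match
5 → no match
6 → match
7 → match
8 → match
9 → no match
10 → match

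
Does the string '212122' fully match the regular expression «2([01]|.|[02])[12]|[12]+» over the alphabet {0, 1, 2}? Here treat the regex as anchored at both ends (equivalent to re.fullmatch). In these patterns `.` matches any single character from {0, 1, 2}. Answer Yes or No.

Yes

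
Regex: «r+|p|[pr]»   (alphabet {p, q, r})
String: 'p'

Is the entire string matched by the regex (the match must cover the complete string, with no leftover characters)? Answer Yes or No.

Yes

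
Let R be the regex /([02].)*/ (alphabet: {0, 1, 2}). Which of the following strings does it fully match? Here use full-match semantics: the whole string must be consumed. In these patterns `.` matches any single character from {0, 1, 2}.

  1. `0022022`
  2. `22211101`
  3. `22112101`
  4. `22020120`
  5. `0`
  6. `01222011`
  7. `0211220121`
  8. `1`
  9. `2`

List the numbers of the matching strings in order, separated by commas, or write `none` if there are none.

1. `0022022` → no match
2. `22211101` → no match
3. `22112101` → no match
4. `22020120` → match
5. `0` → no match
6. `01222011` → no match
7. `0211220121` → no match
8. `1` → no match
9. `2` → no match

4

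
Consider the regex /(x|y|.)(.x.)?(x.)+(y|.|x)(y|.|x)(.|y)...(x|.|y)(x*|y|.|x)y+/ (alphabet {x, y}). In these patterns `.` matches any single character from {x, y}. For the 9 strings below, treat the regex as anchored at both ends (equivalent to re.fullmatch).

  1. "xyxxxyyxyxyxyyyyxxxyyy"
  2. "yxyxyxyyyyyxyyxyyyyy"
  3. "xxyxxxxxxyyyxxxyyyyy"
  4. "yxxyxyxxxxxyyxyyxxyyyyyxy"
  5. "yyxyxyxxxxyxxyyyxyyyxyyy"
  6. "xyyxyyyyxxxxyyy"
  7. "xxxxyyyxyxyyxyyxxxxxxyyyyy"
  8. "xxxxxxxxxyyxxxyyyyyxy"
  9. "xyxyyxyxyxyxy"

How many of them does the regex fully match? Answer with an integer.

2

1 → no match
2 → match
3 → match
4 → no match
5 → no match
6 → no match
7 → no match
8 → no match
9 → no match
Total matched: 2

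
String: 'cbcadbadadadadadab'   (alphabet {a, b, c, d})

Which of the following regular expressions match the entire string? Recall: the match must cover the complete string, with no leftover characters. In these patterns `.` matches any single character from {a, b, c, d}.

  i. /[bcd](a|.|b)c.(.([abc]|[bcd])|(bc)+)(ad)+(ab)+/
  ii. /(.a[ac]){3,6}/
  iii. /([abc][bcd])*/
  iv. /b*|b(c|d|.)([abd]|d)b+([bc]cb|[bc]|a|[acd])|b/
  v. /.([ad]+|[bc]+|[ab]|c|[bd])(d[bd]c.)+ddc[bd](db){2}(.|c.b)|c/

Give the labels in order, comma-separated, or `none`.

i

i → match
ii → no match
iii → no match
iv → no match
v → no match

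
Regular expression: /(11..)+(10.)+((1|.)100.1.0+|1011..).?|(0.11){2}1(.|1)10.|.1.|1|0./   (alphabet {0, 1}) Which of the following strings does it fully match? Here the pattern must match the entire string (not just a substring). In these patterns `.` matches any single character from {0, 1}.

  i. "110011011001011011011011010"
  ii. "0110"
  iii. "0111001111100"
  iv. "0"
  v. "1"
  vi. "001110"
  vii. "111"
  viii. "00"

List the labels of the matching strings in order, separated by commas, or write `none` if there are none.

i, iii, v, vii, viii

i → match
ii. "0110" → no match
iii → match
iv. "0" → no match
v. "1" → match
vi. "001110" → no match
vii. "111" → match
viii. "00" → match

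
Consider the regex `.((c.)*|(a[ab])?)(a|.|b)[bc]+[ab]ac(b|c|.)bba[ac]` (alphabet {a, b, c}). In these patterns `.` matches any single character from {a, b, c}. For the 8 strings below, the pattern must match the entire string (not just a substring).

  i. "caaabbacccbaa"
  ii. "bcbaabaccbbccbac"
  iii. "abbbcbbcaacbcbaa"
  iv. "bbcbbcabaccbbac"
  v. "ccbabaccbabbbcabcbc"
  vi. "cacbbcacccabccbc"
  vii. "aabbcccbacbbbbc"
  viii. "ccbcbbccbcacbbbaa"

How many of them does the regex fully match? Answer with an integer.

0

i → no match
ii → no match
iii → no match
iv → no match
v → no match
vi → no match
vii → no match
viii → no match
Total matched: 0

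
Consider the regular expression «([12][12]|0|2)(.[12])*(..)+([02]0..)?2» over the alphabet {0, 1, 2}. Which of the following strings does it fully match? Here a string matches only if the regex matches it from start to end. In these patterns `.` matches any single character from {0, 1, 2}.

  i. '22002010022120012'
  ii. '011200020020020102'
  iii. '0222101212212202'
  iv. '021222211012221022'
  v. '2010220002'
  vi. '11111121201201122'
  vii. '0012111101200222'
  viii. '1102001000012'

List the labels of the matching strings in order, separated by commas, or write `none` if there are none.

i → match
ii → match
iii → match
iv → match
v → match
vi → match
vii → match
viii → match

i, ii, iii, iv, v, vi, vii, viii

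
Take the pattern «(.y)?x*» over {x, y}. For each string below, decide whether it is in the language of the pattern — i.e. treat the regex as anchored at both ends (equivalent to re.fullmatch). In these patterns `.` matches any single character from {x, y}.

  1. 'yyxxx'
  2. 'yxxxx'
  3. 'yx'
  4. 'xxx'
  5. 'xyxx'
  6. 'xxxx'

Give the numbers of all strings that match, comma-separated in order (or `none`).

1, 4, 5, 6

1 → match
2 → no match
3 → no match
4 → match
5 → match
6 → match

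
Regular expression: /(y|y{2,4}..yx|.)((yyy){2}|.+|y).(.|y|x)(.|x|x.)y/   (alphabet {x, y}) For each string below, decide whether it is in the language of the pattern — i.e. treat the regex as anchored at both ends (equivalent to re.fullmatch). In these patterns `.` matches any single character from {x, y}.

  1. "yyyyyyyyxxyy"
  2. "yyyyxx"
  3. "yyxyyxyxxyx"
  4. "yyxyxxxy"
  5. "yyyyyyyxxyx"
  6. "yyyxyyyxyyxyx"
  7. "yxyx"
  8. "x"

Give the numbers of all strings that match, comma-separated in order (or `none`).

1, 4

1. "yyyyyyyyxxyy" → match
2. "yyyyxx" → no match — must end with "y"
3. "yyxyyxyxxyx" → no match — must end with "y"
4. "yyxyxxxy" → match
5. "yyyyyyyxxyx" → no match — must end with "y"
6 → no match — must end with "y"
7. "yxyx" → no match — must end with "y"
8. "x" → no match — must end with "y"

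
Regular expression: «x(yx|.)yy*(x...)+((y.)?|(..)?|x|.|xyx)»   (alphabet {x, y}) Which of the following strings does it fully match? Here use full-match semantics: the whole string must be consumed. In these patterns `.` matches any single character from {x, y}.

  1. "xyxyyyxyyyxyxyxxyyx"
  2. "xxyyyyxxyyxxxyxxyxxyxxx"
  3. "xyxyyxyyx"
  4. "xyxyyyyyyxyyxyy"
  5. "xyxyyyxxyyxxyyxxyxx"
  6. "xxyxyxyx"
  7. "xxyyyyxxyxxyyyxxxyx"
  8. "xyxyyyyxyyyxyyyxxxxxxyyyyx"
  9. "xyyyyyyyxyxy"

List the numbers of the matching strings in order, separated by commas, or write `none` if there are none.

1 → match
2 → match
3 → match
4 → match
5 → match
6 → match
7 → match
8 → no match
9 → match

1, 2, 3, 4, 5, 6, 7, 9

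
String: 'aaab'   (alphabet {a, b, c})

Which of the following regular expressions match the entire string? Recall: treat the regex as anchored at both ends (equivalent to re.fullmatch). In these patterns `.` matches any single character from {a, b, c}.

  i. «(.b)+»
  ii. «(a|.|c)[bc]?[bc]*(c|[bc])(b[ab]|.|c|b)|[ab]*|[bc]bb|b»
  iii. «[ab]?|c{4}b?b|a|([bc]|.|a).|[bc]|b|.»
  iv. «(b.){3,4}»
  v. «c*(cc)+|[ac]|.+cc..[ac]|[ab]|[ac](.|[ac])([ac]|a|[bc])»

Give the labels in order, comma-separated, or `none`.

ii

i → no match
ii → match
iii → no match
iv → no match — must start with 'b'
v → no match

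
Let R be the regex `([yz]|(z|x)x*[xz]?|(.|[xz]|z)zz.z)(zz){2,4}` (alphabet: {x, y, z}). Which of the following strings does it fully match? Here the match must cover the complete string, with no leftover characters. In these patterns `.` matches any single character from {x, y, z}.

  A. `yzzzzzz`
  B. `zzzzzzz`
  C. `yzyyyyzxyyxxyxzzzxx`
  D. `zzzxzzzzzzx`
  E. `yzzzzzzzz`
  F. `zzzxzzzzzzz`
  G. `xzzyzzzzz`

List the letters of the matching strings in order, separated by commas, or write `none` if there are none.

A, B, E, F, G

A. `yzzzzzz` → match
B. `zzzzzzz` → match
C → no match — must end with `zz`
D. `zzzxzzzzzzx` → no match — must end with `zz`
E. `yzzzzzzzz` → match
F. `zzzxzzzzzzz` → match
G. `xzzyzzzzz` → match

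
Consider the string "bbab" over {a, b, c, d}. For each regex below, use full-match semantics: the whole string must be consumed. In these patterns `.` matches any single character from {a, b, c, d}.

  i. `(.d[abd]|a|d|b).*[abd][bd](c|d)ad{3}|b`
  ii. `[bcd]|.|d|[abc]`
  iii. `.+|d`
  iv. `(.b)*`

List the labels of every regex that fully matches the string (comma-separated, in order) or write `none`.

iii, iv

i → no match
ii → no match
iii → match
iv → match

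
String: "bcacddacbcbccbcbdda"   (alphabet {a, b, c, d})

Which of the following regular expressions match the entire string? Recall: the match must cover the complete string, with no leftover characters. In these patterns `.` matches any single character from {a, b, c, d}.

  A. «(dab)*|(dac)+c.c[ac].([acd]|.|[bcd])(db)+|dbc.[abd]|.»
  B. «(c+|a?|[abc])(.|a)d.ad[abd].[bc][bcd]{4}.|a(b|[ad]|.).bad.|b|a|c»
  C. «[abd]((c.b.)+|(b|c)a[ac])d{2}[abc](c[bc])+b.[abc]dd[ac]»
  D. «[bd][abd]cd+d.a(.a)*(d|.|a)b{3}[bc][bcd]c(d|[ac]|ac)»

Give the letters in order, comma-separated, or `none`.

C

A → no match
B → no match
C → match
D → no match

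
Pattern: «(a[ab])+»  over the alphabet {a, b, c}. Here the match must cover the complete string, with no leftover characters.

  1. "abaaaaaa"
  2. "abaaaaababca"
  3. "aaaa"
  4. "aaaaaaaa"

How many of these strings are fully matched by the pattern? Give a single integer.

3

1 → match
2 → no match
3 → match
4 → match
Total matched: 3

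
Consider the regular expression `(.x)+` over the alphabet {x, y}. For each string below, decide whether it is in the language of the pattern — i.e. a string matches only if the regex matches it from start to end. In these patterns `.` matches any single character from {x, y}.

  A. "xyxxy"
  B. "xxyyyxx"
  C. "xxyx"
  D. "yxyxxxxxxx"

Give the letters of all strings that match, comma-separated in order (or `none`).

A → no match — must end with "x"
B → no match
C → match
D → match

C, D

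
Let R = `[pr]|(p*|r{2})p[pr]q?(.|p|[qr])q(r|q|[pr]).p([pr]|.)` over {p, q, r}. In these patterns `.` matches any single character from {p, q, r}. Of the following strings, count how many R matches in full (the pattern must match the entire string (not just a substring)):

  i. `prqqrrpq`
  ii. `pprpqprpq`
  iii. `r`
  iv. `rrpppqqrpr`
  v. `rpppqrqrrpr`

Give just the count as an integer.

i → match
ii → match
iii → match
iv → match
v → no match
Total matched: 4

4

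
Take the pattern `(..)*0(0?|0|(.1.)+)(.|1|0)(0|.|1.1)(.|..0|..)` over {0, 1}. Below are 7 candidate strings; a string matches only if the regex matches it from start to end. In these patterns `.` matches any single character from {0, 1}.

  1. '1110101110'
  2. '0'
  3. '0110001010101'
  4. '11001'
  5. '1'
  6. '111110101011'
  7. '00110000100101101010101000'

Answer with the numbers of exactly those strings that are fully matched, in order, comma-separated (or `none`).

1 → no match
2 → no match
3 → no match
4 → no match
5 → no match
6 → no match
7 → no match

none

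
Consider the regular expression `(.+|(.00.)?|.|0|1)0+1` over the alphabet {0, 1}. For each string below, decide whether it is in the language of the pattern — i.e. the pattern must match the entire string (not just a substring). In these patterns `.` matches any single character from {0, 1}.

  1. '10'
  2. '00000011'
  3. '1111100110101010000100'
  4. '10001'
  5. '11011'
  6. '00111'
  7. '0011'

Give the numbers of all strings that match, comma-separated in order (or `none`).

1. '10' → no match — must end with '01'
2. '00000011' → no match — must end with '01'
3 → no match — must end with '01'
4. '10001' → match
5. '11011' → no match — must end with '01'
6. '00111' → no match — must end with '01'
7. '0011' → no match — must end with '01'

4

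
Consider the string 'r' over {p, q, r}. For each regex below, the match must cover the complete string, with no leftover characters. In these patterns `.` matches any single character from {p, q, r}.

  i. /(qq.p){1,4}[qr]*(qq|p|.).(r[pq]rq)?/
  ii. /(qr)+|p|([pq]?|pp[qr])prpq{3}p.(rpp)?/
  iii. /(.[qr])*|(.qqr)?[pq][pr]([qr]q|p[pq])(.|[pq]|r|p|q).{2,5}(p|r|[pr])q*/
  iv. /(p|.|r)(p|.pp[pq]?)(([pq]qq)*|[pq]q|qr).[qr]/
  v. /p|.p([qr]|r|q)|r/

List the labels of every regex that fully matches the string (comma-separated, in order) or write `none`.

v

i → no match — must start with 'qq'
ii → no match
iii → no match
iv → no match
v → match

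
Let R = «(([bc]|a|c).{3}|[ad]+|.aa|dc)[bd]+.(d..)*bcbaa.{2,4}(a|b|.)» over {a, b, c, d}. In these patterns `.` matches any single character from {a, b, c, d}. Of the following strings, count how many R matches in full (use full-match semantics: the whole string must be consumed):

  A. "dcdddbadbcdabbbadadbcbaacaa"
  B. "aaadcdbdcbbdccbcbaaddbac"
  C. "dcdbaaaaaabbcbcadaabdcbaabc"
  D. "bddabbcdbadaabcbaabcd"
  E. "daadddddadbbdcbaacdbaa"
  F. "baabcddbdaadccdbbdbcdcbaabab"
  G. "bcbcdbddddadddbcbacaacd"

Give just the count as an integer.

1

A → no match
B → no match
C → no match
D → match
E → no match
F → no match
G → no match
Total matched: 1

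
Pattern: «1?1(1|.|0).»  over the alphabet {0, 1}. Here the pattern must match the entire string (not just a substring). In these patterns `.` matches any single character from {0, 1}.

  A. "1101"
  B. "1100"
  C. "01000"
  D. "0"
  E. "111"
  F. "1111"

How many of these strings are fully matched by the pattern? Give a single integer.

4

A → match
B → match
C → no match
D → no match
E → match
F → match
Total matched: 4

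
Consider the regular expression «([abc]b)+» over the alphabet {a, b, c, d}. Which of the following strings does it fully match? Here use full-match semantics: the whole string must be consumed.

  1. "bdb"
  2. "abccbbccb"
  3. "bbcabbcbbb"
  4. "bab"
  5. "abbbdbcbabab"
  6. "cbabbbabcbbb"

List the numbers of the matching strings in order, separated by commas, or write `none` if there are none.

6

1 → no match
2 → no match
3 → no match
4 → no match
5 → no match
6 → match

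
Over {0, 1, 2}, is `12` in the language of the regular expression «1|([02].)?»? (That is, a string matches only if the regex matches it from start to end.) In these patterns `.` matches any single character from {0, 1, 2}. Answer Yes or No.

No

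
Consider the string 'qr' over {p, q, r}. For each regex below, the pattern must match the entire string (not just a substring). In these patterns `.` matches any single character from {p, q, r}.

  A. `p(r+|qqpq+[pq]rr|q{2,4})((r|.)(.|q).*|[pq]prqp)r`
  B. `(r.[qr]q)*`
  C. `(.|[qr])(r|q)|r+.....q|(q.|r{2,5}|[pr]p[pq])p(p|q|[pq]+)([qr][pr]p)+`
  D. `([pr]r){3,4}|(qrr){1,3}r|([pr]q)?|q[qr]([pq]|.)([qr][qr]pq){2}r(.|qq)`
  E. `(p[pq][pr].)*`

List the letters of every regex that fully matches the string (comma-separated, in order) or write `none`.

A → no match — must start with 'p'
B → no match
C → match
D → no match
E → no match

C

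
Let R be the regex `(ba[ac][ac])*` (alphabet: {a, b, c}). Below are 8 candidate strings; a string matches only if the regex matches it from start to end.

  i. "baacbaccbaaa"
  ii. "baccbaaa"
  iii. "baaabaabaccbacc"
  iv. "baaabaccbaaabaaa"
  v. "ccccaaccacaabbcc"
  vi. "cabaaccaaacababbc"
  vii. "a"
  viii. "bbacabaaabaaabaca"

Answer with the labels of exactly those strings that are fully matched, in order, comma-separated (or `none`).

i → match
ii → match
iii → no match
iv → match
v → no match
vi → no match
vii → no match
viii → no match

i, ii, iv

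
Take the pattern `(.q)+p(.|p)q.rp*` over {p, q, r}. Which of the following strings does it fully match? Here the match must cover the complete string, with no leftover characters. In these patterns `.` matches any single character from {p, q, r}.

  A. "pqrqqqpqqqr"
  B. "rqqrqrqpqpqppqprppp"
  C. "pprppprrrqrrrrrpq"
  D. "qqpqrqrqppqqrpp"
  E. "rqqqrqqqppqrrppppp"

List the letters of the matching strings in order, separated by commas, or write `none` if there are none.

A, D, E

A → match
B → no match
C → no match
D → match
E → match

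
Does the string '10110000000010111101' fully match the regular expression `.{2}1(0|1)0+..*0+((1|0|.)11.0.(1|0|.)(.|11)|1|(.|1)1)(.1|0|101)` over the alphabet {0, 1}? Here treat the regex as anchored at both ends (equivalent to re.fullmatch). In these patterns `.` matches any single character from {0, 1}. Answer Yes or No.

No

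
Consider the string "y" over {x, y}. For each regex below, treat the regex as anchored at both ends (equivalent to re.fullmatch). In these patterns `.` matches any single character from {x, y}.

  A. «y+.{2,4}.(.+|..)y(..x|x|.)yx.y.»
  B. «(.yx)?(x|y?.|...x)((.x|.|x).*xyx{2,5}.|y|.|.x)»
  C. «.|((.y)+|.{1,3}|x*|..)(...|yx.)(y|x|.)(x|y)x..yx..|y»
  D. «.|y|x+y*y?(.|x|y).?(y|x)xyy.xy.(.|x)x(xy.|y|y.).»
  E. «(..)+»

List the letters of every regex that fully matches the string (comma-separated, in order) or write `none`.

C, D

A → no match
B → no match
C → match
D → match
E → no match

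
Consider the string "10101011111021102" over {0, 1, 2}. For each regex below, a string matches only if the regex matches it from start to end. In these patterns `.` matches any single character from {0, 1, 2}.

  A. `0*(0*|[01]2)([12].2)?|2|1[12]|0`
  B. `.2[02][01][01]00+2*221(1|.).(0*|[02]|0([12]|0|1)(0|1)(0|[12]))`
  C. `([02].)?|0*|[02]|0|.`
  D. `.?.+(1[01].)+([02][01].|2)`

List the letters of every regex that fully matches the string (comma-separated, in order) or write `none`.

D

A → no match
B → no match
C → no match
D → match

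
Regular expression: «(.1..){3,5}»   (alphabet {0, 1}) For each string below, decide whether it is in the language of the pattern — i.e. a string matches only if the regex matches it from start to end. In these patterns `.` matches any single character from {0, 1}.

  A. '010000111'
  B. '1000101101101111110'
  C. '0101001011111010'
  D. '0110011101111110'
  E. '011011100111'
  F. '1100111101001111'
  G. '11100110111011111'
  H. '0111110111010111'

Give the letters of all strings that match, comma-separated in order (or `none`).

A. '010000111' → no match
B → no match
C → no match
D → match
E. '011011100111' → match
F → match
G → no match
H → match

D, E, F, H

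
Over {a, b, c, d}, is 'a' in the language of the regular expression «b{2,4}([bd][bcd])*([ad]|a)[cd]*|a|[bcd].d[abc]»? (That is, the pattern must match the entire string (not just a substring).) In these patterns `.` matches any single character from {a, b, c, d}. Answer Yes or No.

Yes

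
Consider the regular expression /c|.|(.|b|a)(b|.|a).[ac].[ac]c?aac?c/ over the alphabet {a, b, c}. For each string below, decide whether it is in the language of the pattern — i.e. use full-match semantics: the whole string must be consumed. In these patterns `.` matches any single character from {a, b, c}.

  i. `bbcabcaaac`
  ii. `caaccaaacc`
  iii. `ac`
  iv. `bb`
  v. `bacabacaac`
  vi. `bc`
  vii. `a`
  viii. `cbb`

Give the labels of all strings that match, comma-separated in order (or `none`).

ii, v, vii

i → no match
ii → match
iii → no match
iv → no match
v → match
vi → no match
vii → match
viii → no match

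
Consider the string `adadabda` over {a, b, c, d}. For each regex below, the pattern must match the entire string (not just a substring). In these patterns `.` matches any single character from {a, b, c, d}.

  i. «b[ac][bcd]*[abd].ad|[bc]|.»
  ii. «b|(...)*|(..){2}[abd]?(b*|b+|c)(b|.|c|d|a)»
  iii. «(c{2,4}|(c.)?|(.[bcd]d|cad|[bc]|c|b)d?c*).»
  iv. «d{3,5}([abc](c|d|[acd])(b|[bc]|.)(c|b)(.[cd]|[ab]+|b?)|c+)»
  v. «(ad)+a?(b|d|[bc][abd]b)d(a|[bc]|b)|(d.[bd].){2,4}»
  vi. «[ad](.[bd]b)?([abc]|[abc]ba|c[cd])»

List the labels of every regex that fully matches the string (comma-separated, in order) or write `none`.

v

i → no match
ii → no match
iii → no match
iv → no match — must start with `d`
v → match
vi → no match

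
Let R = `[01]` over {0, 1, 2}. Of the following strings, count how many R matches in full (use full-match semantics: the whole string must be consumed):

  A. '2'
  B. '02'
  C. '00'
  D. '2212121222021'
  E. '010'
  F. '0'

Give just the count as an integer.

1

A. '2' → no match
B. '02' → no match
C. '00' → no match
D → no match
E. '010' → no match
F. '0' → match
Total matched: 1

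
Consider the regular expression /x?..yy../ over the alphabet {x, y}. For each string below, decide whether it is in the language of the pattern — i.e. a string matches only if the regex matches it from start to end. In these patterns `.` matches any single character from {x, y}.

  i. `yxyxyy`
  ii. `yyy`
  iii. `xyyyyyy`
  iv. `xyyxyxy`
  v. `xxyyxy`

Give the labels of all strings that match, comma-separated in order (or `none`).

i → no match
ii → no match
iii → match
iv → no match
v → match

iii, v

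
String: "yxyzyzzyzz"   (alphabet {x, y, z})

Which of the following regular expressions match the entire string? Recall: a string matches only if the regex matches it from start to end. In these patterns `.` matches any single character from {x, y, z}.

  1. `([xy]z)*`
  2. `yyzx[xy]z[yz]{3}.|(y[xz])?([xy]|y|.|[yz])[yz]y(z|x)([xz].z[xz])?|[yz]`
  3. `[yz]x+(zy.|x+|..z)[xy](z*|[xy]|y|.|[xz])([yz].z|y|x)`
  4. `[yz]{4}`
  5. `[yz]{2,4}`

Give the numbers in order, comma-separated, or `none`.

2

1 → no match
2 → match
3 → no match
4 → no match
5 → no match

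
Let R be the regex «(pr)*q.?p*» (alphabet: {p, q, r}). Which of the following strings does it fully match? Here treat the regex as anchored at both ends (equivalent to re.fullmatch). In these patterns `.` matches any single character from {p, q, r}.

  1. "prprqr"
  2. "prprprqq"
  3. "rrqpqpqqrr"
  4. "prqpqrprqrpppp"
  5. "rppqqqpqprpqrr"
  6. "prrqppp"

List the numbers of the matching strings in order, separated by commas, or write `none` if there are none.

1, 2

1 → match
2 → match
3 → no match
4 → no match
5 → no match
6 → no match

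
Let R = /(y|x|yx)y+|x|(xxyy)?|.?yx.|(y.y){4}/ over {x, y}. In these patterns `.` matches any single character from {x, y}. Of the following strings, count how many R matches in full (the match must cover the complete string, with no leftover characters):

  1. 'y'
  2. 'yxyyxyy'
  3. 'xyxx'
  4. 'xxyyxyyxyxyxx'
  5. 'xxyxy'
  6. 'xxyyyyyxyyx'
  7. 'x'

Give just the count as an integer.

2

1 → no match
2 → no match
3 → match
4 → no match
5 → no match
6 → no match
7 → match
Total matched: 2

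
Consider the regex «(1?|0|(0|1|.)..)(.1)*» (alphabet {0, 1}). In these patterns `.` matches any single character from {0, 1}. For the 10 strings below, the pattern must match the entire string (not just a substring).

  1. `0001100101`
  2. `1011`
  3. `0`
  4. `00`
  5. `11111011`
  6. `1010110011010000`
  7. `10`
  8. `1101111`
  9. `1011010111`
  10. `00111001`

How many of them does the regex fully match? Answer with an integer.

1. `0001100101` → no match
2. `1011` → no match
3. `0` → match
4. `00` → no match
5. `11111011` → no match
6 → no match
7. `10` → no match
8. `1101111` → match
9. `1011010111` → no match
10. `00111001` → no match
Total matched: 2

2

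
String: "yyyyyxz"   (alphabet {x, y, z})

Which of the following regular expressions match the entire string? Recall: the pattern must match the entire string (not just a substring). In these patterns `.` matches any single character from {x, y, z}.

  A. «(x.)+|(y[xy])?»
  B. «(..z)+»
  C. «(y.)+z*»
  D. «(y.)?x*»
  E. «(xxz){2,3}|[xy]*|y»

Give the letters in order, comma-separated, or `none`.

A → no match
B → no match
C → match
D → no match
E → no match

C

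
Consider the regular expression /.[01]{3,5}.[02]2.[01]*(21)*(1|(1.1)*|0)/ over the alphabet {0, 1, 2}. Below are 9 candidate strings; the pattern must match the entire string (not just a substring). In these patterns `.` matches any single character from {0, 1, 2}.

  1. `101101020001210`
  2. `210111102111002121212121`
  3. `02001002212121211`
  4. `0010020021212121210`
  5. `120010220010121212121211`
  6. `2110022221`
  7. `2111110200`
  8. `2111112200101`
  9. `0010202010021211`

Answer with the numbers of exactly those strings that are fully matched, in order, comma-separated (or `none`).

1 → match
2 → match
3 → no match
4 → no match
5 → no match
6. `2110022221` → match
7. `2111110200` → match
8 → match
9 → match

1, 2, 6, 7, 8, 9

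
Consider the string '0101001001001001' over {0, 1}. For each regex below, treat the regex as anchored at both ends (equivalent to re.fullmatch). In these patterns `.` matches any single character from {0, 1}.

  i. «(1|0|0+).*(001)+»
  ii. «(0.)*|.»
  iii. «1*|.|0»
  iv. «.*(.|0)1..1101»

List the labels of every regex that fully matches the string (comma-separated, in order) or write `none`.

i → match
ii → no match
iii → no match
iv → no match — must end with '1101'

i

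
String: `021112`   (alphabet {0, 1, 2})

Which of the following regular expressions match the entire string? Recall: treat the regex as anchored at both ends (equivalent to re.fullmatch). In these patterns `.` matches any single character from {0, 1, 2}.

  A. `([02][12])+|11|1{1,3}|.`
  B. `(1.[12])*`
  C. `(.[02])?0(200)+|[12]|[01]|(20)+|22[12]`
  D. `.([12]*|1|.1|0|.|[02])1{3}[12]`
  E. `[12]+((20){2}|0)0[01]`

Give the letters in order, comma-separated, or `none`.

D

A → no match
B → no match
C → no match
D → match
E → no match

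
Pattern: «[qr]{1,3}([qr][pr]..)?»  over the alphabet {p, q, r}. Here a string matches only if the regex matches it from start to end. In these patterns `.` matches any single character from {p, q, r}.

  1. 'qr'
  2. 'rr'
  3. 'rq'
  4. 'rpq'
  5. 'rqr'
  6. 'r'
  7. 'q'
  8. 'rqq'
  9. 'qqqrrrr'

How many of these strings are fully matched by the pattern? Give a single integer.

8

1 → match
2 → match
3 → match
4 → no match
5 → match
6 → match
7 → match
8 → match
9 → match
Total matched: 8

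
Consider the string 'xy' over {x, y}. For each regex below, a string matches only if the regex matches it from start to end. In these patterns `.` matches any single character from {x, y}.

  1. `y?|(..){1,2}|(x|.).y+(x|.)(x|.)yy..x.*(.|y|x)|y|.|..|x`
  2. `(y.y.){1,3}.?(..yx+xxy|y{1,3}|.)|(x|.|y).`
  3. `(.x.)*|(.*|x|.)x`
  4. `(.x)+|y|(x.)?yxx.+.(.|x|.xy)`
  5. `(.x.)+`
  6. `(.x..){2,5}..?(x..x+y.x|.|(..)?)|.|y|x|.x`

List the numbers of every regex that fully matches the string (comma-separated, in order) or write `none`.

1, 2

1 → match
2 → match
3 → no match
4 → no match
5 → no match
6 → no match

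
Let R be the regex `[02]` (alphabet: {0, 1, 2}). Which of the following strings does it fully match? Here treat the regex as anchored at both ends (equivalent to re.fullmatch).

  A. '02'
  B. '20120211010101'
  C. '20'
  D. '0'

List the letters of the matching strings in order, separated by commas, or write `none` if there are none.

A. '02' → no match
B → no match
C. '20' → no match
D. '0' → match

D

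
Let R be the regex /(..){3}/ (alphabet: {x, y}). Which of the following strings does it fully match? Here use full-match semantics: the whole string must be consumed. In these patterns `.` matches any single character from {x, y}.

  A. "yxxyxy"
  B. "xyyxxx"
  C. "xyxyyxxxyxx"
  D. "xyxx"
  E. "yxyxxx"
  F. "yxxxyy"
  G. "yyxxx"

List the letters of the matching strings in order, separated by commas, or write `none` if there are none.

A, B, E, F

A → match
B → match
C → no match
D → no match
E → match
F → match
G → no match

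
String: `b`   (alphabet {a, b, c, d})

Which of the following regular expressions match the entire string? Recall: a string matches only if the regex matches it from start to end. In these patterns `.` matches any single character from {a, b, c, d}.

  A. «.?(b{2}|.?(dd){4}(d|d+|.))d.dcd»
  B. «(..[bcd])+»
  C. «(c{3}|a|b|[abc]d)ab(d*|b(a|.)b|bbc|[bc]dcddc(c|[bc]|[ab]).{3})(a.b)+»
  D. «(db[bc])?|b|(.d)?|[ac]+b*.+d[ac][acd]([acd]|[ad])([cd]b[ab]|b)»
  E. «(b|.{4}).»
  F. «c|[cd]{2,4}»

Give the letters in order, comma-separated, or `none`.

D

A → no match — must end with `dcd`
B → no match
C → no match
D → match
E → no match
F → no match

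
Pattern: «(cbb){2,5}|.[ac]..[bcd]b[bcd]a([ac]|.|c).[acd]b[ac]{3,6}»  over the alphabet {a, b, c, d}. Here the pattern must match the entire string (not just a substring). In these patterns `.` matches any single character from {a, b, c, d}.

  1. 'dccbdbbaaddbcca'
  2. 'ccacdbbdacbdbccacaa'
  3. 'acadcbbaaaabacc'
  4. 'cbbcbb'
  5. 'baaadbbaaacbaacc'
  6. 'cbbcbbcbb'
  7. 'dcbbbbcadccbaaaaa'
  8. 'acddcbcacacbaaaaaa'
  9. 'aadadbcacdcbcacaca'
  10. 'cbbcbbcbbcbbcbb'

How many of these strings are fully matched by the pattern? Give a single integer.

1 → match
2 → no match
3 → match
4 → match
5 → match
6 → match
7 → match
8 → match
9 → match
10 → match
Total matched: 9

9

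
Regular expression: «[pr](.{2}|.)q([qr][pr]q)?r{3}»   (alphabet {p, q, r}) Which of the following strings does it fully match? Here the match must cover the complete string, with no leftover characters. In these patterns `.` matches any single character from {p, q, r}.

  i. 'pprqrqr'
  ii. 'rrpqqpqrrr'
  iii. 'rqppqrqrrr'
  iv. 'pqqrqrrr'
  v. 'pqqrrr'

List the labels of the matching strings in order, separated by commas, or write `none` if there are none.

i → no match
ii → match
iii → no match
iv → no match
v → match

ii, v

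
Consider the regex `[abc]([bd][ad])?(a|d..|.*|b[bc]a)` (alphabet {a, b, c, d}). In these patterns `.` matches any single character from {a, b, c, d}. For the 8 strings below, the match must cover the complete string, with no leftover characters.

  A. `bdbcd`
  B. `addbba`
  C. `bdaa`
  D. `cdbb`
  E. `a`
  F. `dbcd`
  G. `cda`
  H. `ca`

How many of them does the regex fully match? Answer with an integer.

A → match
B → match
C → match
D → match
E → match
F → no match
G → match
H → match
Total matched: 7

7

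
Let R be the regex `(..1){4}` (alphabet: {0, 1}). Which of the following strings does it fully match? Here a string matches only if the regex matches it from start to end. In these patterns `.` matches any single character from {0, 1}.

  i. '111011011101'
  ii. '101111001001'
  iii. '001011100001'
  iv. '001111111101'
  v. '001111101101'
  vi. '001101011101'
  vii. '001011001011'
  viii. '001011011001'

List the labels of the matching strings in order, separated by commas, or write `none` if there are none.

i → match
ii → match
iii → no match
iv → match
v → match
vi → match
vii → match
viii → match

i, ii, iv, v, vi, vii, viii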